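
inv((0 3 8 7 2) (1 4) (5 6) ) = (0 2 7 8 3) (1 4) (5 6) 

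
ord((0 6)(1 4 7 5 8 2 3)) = 14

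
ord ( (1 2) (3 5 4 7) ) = 4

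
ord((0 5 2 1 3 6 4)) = 7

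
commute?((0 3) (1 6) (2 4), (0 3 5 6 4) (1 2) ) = no:(0 3) (1 6) (2 4)*(0 3 5 6 4) (1 2) = (0 5 6 2) (1 4), (0 3 5 6 4) (1 2)*(0 3) (1 6) (2 4) = (1 4 3 5) (2 6) 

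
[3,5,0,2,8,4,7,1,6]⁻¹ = [2,7,3,0,5,1,8,6,4]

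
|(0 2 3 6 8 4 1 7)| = 8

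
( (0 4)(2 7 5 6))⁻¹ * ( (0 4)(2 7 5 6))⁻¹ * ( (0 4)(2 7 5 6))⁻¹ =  (0 4)(2 7 5 6)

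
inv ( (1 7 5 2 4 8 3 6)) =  (1 6 3 8 4 2 5 7)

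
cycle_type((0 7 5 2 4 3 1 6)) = 8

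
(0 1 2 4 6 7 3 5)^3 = (0 4 3 1 6 5 2 7)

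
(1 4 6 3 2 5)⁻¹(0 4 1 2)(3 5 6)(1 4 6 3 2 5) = (0 6 4 5)(1 3 2)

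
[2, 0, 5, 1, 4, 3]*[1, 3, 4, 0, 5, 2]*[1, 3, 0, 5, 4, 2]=[4, 3, 0, 5, 2, 1]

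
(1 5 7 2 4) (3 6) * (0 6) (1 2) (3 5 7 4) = (0 6 5 4 2 3) (1 7) 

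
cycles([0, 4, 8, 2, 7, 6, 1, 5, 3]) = (1 4 7 5 6) (2 8 3) 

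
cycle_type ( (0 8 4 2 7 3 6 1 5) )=9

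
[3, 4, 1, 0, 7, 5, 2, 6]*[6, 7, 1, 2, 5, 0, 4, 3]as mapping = [0→2, 1→5, 2→7, 3→6, 4→3, 5→0, 6→1, 7→4]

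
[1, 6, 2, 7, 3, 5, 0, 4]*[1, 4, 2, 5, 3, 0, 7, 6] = [4, 7, 2, 6, 5, 0, 1, 3]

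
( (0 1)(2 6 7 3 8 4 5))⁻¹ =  (0 1)(2 5 4 8 3 7 6)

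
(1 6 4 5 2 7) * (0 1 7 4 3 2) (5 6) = (0 1 5) (2 4 6 3) 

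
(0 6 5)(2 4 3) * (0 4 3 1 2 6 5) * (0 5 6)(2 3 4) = (0 6 5 2 4 1 3)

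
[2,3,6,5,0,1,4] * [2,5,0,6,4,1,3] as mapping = [0→0,1→6,2→3,3→1,4→2,5→5,6→4] 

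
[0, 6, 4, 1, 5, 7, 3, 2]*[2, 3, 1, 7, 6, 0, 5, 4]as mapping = [0→2, 1→5, 2→6, 3→3, 4→0, 5→4, 6→7, 7→1]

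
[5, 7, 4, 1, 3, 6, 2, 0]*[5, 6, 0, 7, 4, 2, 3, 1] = [2, 1, 4, 6, 7, 3, 0, 5]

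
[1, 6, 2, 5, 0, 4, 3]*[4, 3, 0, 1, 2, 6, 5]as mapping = [0→3, 1→5, 2→0, 3→6, 4→4, 5→2, 6→1]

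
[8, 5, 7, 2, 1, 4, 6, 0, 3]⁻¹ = [7, 4, 3, 8, 5, 1, 6, 2, 0]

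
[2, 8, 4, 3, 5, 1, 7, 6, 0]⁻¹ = [8, 5, 0, 3, 2, 4, 7, 6, 1]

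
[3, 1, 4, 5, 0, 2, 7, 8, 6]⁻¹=[4, 1, 5, 0, 2, 3, 8, 6, 7]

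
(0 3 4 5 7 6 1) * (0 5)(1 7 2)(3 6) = (0 6 7 3 4)(1 5 2)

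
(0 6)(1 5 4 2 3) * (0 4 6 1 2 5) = (0 1)(2 3)(4 5 6)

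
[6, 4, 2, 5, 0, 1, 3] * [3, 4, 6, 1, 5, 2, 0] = [0, 5, 6, 2, 3, 4, 1]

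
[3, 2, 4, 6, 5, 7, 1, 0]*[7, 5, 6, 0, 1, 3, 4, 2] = [0, 6, 1, 4, 3, 2, 5, 7]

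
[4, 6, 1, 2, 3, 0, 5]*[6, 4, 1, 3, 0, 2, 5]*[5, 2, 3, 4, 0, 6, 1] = [5, 6, 0, 2, 4, 1, 3]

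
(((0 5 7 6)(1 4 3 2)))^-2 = (0 7)(1 3)(2 4)(5 6)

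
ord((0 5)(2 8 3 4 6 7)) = 6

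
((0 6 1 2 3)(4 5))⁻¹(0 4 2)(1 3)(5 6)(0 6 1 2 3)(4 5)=(0 2)(1 4)(3 6 5)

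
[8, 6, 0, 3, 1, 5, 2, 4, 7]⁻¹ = [2, 4, 6, 3, 7, 5, 1, 8, 0]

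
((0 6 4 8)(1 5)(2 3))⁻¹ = (0 8 4 6)(1 5)(2 3)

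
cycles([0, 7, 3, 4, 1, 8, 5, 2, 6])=(1 7 2 3 4)(5 8 6)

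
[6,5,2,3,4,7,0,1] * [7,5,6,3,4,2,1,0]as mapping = [0→1,1→2,2→6,3→3,4→4,5→0,6→7,7→5]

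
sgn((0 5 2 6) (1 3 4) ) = -1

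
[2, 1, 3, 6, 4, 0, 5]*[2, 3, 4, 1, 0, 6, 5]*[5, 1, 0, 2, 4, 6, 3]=[4, 2, 1, 6, 5, 0, 3]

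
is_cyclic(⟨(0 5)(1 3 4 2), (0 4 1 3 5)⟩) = no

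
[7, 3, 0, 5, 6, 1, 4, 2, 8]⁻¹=[2, 5, 7, 1, 6, 3, 4, 0, 8]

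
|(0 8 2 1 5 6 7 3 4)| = 9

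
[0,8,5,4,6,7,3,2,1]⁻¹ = [0,8,7,6,3,2,4,5,1]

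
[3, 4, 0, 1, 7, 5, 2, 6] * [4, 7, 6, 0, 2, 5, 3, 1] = [0, 2, 4, 7, 1, 5, 6, 3]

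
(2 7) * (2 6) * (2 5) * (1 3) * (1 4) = (1 3 4)(2 7 6 5)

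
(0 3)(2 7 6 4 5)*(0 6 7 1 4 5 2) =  (0 3 6 5)(1 4 2)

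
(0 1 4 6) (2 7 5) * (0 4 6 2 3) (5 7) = (0 1 6 4 2 5 3) 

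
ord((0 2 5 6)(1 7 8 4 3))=20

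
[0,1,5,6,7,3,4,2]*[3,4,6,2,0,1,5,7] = [3,4,1,5,7,2,0,6]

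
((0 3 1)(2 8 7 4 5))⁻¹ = (0 1 3)(2 5 4 7 8)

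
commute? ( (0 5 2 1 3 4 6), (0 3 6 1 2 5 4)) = no: (0 5 2 1 3 4 6)*(0 3 6 1 2 5 4) = (0 4 1 6 3), (0 3 6 1 2 5 4)*(0 5 2 1 3 4 6) = (0 4 5 6 3)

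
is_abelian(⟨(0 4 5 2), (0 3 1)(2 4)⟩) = no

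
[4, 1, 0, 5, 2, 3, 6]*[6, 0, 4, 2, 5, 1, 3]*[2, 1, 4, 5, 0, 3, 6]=[3, 2, 6, 1, 0, 4, 5]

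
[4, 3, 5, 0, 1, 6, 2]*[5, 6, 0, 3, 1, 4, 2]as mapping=[0→1, 1→3, 2→4, 3→5, 4→6, 5→2, 6→0]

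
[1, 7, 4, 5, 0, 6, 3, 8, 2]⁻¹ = [4, 0, 8, 6, 2, 3, 5, 1, 7]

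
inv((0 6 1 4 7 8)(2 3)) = (0 8 7 4 1 6)(2 3)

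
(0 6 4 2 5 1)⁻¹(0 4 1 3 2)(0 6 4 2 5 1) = (0 3 5 6 2)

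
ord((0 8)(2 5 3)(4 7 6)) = 6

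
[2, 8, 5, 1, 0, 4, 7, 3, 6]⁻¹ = [4, 3, 0, 7, 5, 2, 8, 6, 1]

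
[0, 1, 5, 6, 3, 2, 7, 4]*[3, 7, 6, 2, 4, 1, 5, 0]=[3, 7, 1, 5, 2, 6, 0, 4]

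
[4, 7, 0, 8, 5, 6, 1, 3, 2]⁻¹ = [2, 6, 8, 7, 0, 4, 5, 1, 3]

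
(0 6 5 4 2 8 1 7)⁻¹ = (0 7 1 8 2 4 5 6)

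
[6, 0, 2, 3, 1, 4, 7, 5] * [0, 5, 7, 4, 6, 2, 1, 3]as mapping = [0→1, 1→0, 2→7, 3→4, 4→5, 5→6, 6→3, 7→2]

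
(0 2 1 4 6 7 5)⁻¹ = (0 5 7 6 4 1 2)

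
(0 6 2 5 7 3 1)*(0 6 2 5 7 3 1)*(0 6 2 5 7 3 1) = (0 5 1 2 3 6 7)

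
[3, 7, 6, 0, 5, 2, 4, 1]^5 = [3, 7, 6, 0, 5, 2, 4, 1]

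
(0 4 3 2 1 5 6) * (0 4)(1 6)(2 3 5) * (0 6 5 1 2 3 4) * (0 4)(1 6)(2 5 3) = (0 1 2 3)(4 6)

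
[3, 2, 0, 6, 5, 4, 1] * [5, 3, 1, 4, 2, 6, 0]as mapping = [0→4, 1→1, 2→5, 3→0, 4→6, 5→2, 6→3]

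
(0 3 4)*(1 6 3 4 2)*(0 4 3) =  (0 3 2 1 6)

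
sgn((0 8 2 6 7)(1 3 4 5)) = -1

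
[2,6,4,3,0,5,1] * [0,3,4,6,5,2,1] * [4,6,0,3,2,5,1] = [2,6,5,1,4,0,3] 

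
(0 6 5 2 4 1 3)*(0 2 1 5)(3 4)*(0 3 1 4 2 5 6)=(1 2)(3 5 4 6)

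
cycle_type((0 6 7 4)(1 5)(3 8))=2^2.4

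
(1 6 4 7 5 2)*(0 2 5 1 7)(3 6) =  (0 2 7 1 3 6 4)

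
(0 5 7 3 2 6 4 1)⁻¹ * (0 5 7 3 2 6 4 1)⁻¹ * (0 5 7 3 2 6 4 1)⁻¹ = (0 6 7 1 2 5 4 3)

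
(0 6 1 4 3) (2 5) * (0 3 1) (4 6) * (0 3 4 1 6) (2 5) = (0 1) (3 4 6) 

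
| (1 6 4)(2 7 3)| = 3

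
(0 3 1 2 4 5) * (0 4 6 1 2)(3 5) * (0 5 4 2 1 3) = (0 4)(1 5 2 6 3)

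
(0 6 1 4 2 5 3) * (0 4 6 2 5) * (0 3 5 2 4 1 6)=(0 4 2 3 1)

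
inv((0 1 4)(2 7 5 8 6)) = (0 4 1)(2 6 8 5 7)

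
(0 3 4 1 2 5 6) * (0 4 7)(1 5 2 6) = (0 3 7)(1 6 4 5)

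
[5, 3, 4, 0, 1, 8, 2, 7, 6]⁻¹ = [3, 4, 6, 1, 2, 0, 8, 7, 5]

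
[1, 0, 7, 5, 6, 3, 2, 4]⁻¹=[1, 0, 6, 5, 7, 3, 4, 2]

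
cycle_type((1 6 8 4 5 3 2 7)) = 8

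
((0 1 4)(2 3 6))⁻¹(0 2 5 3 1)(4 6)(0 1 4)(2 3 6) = (0 2)(1 3 5 6 4)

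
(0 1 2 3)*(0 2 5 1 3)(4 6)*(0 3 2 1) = (0 2 3 1 5)(4 6)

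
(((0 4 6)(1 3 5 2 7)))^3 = (1 2 3 7 5)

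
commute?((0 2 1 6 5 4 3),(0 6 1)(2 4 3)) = no:(0 2 1 6 5 4 3)*(0 6 1)(2 4 3) = (0 4 2)(3 6 5),(0 6 1)(2 4 3)*(0 2 1 6 5 4 3) = (0 5 4)(1 2 3)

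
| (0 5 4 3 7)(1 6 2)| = 15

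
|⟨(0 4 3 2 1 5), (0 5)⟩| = 720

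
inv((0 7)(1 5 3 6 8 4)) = (0 7)(1 4 8 6 3 5)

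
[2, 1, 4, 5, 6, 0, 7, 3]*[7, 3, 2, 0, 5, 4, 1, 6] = [2, 3, 5, 4, 1, 7, 6, 0]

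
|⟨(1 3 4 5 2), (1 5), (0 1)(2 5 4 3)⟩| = 720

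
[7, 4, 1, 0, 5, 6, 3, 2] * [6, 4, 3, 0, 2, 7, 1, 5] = [5, 2, 4, 6, 7, 1, 0, 3]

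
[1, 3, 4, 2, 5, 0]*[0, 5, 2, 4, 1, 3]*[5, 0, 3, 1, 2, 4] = [4, 2, 0, 3, 1, 5]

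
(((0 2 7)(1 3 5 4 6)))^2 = (0 7 2)(1 5 6 3 4)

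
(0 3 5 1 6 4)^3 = (0 1)(3 6)(4 5)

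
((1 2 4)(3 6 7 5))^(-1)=(1 4 2)(3 5 7 6)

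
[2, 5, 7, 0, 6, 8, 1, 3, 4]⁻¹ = [3, 6, 0, 7, 8, 1, 4, 2, 5]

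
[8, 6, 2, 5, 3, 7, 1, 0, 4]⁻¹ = [7, 6, 2, 4, 8, 3, 1, 5, 0]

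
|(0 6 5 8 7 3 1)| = 7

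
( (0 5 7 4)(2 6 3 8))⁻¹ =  (0 4 7 5)(2 8 3 6)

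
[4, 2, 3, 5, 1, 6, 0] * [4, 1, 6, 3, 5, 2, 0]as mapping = [0→5, 1→6, 2→3, 3→2, 4→1, 5→0, 6→4]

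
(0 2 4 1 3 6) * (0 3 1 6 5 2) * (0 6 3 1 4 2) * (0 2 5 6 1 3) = (0 1 4)(2 5)(3 6)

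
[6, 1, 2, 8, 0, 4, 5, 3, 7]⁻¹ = [4, 1, 2, 7, 5, 6, 0, 8, 3]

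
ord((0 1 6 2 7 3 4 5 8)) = 9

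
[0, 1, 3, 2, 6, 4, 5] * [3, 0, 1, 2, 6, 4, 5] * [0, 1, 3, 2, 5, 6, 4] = [2, 0, 3, 1, 6, 4, 5]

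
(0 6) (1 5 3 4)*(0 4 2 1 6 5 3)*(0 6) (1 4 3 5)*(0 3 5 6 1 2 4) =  (0 2) (1 6 5) (3 4) 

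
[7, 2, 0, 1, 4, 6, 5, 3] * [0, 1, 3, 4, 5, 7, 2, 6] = [6, 3, 0, 1, 5, 2, 7, 4]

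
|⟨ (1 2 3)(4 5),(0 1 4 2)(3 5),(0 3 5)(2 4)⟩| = 720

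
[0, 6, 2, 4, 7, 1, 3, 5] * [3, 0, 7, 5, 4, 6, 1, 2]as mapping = [0→3, 1→1, 2→7, 3→4, 4→2, 5→0, 6→5, 7→6]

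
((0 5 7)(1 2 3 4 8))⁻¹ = (0 7 5)(1 8 4 3 2)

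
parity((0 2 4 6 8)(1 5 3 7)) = odd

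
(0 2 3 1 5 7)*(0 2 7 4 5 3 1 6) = (0 7 2 1 3 6)(4 5)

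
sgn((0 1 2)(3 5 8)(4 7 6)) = 1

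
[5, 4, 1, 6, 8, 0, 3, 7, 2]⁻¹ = [5, 2, 8, 6, 1, 0, 3, 7, 4]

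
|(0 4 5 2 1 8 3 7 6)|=9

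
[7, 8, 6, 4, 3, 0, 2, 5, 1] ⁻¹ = [5, 8, 6, 4, 3, 7, 2, 0, 1] 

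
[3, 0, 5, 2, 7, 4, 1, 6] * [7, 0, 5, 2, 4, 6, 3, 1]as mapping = [0→2, 1→7, 2→6, 3→5, 4→1, 5→4, 6→0, 7→3]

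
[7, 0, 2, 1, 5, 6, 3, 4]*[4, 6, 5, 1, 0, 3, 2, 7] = [7, 4, 5, 6, 3, 2, 1, 0]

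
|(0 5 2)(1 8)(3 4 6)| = 6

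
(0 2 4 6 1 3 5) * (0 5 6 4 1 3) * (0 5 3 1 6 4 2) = (1 5 3 4 2 6)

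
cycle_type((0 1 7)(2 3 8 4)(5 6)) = 2.3.4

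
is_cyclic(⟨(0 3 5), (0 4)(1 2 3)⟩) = no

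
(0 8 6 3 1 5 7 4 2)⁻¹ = (0 2 4 7 5 1 3 6 8)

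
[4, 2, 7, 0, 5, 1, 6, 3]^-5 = [5, 7, 3, 4, 1, 2, 6, 0]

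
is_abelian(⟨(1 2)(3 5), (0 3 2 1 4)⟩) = no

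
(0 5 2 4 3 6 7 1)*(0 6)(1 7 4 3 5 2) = (0 2 3)(1 6 4 5)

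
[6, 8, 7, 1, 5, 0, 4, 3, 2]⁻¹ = [5, 3, 8, 7, 6, 4, 0, 2, 1]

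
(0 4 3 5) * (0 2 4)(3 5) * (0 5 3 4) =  (0 5 2)(3 4)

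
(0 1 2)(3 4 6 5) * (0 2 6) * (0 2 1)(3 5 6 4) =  (1 4 2)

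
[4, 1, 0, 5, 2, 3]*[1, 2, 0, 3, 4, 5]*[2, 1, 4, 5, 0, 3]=[0, 4, 1, 3, 2, 5]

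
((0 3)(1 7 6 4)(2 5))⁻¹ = (0 3)(1 4 6 7)(2 5)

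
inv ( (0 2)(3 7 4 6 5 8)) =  (0 2)(3 8 5 6 4 7)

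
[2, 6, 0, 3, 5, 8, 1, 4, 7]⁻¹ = [2, 6, 0, 3, 7, 4, 1, 8, 5]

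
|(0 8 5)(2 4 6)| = 3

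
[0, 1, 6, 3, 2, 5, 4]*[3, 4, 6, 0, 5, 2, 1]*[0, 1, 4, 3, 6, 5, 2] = [3, 6, 1, 0, 2, 4, 5]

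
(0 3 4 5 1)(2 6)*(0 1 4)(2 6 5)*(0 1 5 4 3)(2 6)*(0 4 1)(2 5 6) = (0 4 2 1 6 5 3)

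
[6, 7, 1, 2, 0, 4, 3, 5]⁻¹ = [4, 2, 3, 6, 5, 7, 0, 1]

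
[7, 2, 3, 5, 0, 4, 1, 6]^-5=[1, 5, 4, 0, 6, 7, 3, 2]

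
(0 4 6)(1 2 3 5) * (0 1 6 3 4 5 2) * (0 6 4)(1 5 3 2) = (0 3 1 6 5 4 2)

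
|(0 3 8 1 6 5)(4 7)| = 6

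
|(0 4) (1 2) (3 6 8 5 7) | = 10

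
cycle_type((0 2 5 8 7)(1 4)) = 2.5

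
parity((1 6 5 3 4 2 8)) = even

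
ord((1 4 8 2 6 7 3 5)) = 8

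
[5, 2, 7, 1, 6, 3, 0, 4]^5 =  [7, 0, 5, 6, 1, 4, 2, 3]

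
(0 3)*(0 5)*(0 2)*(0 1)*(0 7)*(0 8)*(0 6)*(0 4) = (0 3 5 2 1 7 8 6 4)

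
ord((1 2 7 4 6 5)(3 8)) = 6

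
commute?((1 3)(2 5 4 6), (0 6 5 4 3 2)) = no:(1 3)(2 5 4 6)*(0 6 5 4 3 2) = (0 6)(1 2 4 5 3), (0 6 5 4 3 2)*(1 3)(2 5 4 6) = (0 2)(1 3 5 6 4)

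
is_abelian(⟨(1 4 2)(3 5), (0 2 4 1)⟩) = no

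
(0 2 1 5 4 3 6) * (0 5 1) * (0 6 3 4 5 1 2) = (1 2 6) 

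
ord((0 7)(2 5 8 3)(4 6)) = 4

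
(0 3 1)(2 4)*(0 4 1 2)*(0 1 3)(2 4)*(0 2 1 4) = (0 2 3)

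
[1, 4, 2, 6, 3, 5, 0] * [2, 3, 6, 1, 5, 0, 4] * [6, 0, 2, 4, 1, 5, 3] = [4, 5, 3, 1, 0, 6, 2]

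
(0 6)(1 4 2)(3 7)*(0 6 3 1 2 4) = (0 3 7 1)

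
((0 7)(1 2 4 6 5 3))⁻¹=(0 7)(1 3 5 6 4 2)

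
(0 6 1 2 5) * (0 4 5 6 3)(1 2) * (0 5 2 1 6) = (0 3 5 4 2)(1 6)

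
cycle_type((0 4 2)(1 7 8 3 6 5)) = 3.6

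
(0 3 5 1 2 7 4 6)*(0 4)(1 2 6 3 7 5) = (0 7)(1 6 4 3)(2 5)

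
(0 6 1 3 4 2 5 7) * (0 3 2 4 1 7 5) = (0 6 7 3 1 2)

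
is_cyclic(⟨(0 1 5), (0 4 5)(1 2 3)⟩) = no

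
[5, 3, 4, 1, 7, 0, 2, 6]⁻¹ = [5, 3, 6, 1, 2, 0, 7, 4]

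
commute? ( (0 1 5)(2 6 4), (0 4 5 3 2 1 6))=no: (0 1 5)(2 6 4)*(0 4 5 3 2 1 6)=(0 6 5 4 1 3 2), (0 4 5 3 2 1 6)*(0 1 5)(2 6 4)=(0 2 5 3 6 1 4)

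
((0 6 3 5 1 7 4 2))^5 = (0 7 3 2 1 6 4 5)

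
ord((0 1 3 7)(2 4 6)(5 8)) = 12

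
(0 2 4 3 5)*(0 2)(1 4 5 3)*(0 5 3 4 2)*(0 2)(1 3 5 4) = (0 4 3 1)(2 5)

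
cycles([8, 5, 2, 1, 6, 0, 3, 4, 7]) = (0 8 7 4 6 3 1 5)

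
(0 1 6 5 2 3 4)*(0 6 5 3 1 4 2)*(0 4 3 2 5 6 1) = (0 3 5 4 1 6 2)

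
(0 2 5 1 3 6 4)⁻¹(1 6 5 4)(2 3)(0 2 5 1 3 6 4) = (0 3 4 1)(5 6)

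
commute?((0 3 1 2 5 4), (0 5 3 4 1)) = no:(0 3 1 2 5 4)*(0 5 3 4 1) = (0 4 5 1 2 3), (0 5 3 4 1)*(0 3 1 2 5 4) = (0 4 2 5 1 3)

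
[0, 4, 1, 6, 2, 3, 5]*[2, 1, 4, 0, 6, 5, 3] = [2, 6, 1, 3, 4, 0, 5] 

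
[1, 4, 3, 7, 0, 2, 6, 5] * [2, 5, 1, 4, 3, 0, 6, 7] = [5, 3, 4, 7, 2, 1, 6, 0]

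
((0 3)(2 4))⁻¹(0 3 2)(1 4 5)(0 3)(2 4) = (0 4 3)(1 2 5)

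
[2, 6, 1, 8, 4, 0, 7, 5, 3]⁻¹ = [5, 2, 0, 8, 4, 7, 1, 6, 3]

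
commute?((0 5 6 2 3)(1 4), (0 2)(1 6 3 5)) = no:(0 5 6 2 3)(1 4)*(0 2)(1 6 3 5) = (0 1 4 6)(2 5 3), (0 2)(1 6 3 5)*(0 5 6 2 3)(1 4) = (0 3 6)(1 2 5 4)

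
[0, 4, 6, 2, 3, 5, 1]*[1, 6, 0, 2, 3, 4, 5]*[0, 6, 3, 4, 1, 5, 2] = [6, 4, 5, 0, 3, 1, 2]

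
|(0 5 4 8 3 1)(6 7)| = 6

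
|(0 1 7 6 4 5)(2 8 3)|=6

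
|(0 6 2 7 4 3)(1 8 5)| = 6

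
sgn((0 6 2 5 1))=1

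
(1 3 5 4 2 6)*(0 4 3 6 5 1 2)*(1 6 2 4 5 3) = (0 5 1 2 3 6 4)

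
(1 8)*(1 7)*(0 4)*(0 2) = (0 4 2)(1 8 7)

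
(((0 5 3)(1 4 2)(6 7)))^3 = (6 7)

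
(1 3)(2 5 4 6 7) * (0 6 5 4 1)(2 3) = (0 6 7 3)(1 2 4 5)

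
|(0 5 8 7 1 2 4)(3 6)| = 14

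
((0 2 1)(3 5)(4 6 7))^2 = (0 1 2)(4 7 6)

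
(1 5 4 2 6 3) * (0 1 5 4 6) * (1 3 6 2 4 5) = (0 3 1 5 2)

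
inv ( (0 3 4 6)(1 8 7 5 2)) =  (0 6 4 3)(1 2 5 7 8)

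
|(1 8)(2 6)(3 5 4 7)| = 4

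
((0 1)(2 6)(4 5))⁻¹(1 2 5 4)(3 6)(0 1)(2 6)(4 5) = (0 6 4 5)(2 3)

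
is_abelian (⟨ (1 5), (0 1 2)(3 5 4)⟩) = no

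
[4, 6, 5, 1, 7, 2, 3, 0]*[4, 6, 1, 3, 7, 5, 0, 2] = [7, 0, 5, 6, 2, 1, 3, 4]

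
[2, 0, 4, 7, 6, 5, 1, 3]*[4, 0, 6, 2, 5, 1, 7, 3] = [6, 4, 5, 3, 7, 1, 0, 2]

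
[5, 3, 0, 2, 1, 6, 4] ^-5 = [6, 2, 5, 0, 3, 4, 1] 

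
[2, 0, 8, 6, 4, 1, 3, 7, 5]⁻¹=[1, 5, 0, 6, 4, 8, 3, 7, 2]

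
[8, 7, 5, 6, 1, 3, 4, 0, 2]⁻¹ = [7, 4, 8, 5, 6, 2, 3, 1, 0]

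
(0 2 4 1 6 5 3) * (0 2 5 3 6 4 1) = (0 5 6 3 2 1 4)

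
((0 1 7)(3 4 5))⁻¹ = (0 7 1)(3 5 4)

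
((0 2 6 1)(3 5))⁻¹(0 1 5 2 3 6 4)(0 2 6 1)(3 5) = (0 3 6 5 1 4 2)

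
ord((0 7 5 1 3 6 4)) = 7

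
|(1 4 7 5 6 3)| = 6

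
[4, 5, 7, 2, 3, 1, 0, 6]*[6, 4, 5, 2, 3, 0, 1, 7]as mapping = [0→3, 1→0, 2→7, 3→5, 4→2, 5→4, 6→6, 7→1]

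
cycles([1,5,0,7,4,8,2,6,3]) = (0 1 5 8 3 7 6 2)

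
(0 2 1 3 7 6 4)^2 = (0 1 7 4 2 3 6)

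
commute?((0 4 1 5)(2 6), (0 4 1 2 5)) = no:(0 4 1 5)(2 6)*(0 4 1 2 5) = (0 1)(2 6 5 4), (0 4 1 2 5)*(0 4 1 5)(2 6) = (0 1 6 2)(4 5)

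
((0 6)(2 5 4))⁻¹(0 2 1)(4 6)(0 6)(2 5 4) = (0 2)(1 6 5)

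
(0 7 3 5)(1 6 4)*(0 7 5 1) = (0 5 7 3 1 6 4)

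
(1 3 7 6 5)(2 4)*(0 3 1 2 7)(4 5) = (0 3)(2 5)(4 7 6)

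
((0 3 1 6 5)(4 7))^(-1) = (0 5 6 1 3)(4 7)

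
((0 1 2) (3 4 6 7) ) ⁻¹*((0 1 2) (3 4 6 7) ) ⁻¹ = (0 1 2) (3 6) (4 7) 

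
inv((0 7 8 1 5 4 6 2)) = (0 2 6 4 5 1 8 7)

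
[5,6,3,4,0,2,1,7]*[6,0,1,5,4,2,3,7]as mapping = [0→2,1→3,2→5,3→4,4→6,5→1,6→0,7→7]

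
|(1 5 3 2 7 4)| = 6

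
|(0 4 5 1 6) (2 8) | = 10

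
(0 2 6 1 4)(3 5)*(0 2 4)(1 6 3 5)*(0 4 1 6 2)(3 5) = (0 1 4)(2 5 3 6)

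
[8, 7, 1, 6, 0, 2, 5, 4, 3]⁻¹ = [4, 2, 5, 8, 7, 6, 3, 1, 0]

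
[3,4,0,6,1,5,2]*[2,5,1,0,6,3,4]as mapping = [0→0,1→6,2→2,3→4,4→5,5→3,6→1]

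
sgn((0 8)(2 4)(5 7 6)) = 1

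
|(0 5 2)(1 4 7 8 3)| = 15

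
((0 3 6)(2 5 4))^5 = (0 6 3)(2 4 5)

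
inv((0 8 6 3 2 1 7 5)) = (0 5 7 1 2 3 6 8)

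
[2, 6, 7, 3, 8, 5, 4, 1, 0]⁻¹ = [8, 7, 0, 3, 6, 5, 1, 2, 4]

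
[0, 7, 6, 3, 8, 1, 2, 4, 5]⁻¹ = [0, 5, 6, 3, 7, 8, 2, 1, 4]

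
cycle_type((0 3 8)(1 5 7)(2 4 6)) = 3^3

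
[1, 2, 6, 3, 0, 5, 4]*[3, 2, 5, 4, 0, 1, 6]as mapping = [0→2, 1→5, 2→6, 3→4, 4→3, 5→1, 6→0]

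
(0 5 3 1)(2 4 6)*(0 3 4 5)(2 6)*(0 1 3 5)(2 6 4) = (0 1 5 2)(4 6)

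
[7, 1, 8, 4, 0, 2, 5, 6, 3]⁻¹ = [4, 1, 5, 8, 3, 6, 7, 0, 2]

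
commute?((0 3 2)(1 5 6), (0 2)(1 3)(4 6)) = no:(0 3 2)(1 5 6)*(0 2)(1 3)(4 6) = (0 1 5 4 6 3), (0 2)(1 3)(4 6)*(0 3 2)(1 5 6) = (1 2 3 5 6 4)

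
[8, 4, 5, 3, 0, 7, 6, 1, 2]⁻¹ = [4, 7, 8, 3, 1, 2, 6, 5, 0]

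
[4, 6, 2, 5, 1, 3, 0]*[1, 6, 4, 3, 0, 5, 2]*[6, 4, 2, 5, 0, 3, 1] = [6, 2, 0, 3, 1, 5, 4]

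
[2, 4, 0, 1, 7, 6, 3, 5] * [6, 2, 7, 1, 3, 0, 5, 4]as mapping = [0→7, 1→3, 2→6, 3→2, 4→4, 5→5, 6→1, 7→0]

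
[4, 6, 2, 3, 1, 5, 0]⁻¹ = [6, 4, 2, 3, 0, 5, 1]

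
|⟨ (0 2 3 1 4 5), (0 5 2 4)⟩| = 120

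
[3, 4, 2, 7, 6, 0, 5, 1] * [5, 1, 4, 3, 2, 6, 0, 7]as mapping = [0→3, 1→2, 2→4, 3→7, 4→0, 5→5, 6→6, 7→1]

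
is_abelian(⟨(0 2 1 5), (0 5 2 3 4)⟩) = no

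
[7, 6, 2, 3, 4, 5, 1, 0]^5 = [7, 6, 2, 3, 4, 5, 1, 0]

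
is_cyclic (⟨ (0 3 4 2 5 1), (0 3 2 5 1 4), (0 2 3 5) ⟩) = no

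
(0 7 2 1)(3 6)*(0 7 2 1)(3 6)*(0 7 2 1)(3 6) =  (0 1 2 7)(3 6)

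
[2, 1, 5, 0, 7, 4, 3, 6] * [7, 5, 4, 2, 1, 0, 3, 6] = [4, 5, 0, 7, 6, 1, 2, 3]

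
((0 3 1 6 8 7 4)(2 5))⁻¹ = (0 4 7 8 6 1 3)(2 5)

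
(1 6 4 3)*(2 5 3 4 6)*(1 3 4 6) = (1 2 5 4 6)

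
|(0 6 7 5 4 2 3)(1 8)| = 14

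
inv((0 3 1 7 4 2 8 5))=(0 5 8 2 4 7 1 3)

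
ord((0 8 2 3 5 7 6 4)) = 8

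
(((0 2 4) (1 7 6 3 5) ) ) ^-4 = (0 4 2) (1 7 6 3 5) 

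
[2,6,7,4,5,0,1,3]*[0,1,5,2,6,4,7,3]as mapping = [0→5,1→7,2→3,3→6,4→4,5→0,6→1,7→2]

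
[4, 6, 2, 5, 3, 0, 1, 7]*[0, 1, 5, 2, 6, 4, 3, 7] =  [6, 3, 5, 4, 2, 0, 1, 7]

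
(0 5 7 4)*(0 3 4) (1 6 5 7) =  (0 7) (1 6 5) (3 4) 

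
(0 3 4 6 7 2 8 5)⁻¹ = (0 5 8 2 7 6 4 3)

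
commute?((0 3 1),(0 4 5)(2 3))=no:(0 3 1)*(0 4 5)(2 3)=(0 2 3 1 4 5),(0 4 5)(2 3)*(0 3 1)=(0 4 5 3 2 1)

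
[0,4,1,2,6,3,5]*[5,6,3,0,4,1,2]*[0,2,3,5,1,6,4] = [6,1,4,5,3,0,2]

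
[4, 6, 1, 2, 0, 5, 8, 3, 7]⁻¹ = [4, 2, 3, 7, 0, 5, 1, 8, 6]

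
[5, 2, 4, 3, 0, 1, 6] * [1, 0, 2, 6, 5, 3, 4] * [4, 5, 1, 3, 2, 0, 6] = [3, 1, 0, 6, 5, 4, 2]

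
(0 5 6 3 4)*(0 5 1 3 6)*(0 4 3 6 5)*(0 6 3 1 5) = (0 5 4 6)(1 3)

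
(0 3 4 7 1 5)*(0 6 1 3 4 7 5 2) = (0 4 5 6 1 2) (3 7) 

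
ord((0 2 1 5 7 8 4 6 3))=9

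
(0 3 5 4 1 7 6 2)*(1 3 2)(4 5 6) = (0 2)(1 7 4 3 6)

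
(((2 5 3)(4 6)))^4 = (2 5 3)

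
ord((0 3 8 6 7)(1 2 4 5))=20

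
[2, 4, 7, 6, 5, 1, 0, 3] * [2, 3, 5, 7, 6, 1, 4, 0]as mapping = [0→5, 1→6, 2→0, 3→4, 4→1, 5→3, 6→2, 7→7]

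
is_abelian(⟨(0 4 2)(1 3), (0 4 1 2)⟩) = no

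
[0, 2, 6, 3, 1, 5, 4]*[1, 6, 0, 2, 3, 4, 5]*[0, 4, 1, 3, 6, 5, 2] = [4, 0, 5, 1, 2, 6, 3] 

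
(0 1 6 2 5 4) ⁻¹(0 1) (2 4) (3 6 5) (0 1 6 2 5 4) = (0 5) (1 6) (2 4 3) 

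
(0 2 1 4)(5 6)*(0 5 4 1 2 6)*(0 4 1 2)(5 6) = (0 5 4 6 1 2)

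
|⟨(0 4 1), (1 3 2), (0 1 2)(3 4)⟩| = 120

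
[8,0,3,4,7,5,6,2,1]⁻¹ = [1,8,7,2,3,5,6,4,0]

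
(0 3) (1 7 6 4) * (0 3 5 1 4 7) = (0 5 1) (6 7) 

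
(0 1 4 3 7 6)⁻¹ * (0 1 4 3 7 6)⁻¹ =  (0 7 4)(1 6 3)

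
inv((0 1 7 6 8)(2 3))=(0 8 6 7 1)(2 3)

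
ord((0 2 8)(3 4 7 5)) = 12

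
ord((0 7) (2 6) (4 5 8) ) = 6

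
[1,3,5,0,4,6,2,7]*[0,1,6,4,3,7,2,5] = [1,4,7,0,3,2,6,5]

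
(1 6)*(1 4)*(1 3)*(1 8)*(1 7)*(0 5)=(0 5)(1 6 4 3 8 7)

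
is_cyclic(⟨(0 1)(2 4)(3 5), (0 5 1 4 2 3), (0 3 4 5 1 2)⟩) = no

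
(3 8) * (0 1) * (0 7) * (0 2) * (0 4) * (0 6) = (0 1 7 2 4 6)(3 8)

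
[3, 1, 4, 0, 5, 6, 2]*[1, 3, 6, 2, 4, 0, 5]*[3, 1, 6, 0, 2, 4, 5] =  [6, 0, 2, 1, 3, 4, 5]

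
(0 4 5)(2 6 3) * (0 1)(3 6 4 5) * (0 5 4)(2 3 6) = (0 4 6 2)(1 5)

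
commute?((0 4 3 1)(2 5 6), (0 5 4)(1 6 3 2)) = no:(0 4 3 1)(2 5 6)*(0 5 4)(1 6 3 2) = (1 5 3 6)(2 4), (0 5 4)(1 6 3 2)*(0 4 3 1)(2 5 6) = (0 6 1 2)(3 5)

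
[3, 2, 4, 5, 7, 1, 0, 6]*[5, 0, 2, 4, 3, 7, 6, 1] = [4, 2, 3, 7, 1, 0, 5, 6]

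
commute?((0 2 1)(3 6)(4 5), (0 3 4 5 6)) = no:(0 2 1)(3 6)(4 5)*(0 3 4 5 6) = (0 2 1 3)(4 6), (0 3 4 5 6)*(0 2 1)(3 6)(4 5) = (0 6 2 1)(3 5)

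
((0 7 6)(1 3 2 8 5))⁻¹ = (0 6 7)(1 5 8 2 3)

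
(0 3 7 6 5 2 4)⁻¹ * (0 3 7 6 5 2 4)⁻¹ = (0 2 6 3 4 5 7)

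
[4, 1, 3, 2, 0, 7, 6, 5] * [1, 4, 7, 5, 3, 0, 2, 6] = [3, 4, 5, 7, 1, 6, 2, 0]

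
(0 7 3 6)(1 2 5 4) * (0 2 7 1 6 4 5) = (0 1 7 3 4 6 2)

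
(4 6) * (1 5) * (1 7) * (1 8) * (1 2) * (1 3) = (1 5 7 8 2 3)(4 6)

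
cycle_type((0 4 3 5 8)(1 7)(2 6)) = 2^2.5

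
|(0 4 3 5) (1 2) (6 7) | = 4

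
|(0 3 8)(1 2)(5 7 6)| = 6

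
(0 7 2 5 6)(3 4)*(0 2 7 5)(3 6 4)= (0 5 4 6 2)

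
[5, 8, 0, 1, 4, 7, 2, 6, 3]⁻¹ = [2, 3, 6, 8, 4, 0, 7, 5, 1]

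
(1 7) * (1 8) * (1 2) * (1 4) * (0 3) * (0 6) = (0 3 6)(1 7 8 2 4)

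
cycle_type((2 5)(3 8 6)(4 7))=2^2.3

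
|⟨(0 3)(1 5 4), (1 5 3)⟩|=120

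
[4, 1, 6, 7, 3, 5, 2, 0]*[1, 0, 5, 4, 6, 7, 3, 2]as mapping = [0→6, 1→0, 2→3, 3→2, 4→4, 5→7, 6→5, 7→1]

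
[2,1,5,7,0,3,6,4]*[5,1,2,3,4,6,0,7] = [2,1,6,7,5,3,0,4]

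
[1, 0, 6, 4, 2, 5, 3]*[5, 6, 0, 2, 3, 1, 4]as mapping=[0→6, 1→5, 2→4, 3→3, 4→0, 5→1, 6→2]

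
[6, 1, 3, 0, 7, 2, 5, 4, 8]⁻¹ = [3, 1, 5, 2, 7, 6, 0, 4, 8]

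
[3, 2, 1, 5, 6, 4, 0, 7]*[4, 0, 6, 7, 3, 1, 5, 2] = [7, 6, 0, 1, 5, 3, 4, 2]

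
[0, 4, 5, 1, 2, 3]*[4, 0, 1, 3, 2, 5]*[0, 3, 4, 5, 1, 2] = [1, 4, 2, 0, 3, 5]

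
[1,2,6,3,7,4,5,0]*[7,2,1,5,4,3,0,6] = [2,1,0,5,6,4,3,7]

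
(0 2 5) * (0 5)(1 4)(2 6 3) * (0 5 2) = (0 6 3)(1 4)(2 5)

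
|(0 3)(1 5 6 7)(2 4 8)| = 12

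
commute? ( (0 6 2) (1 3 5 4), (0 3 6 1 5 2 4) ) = no: (0 6 2) (1 3 5 4)*(0 3 6 1 5 2 4) = (0 1 6 4 5) (2 3), (0 3 6 1 5 2 4)*(0 6 2) (1 3 5 4) = (0 5) (1 4 6 3 2) 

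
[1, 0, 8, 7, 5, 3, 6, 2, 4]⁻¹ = [1, 0, 7, 5, 8, 4, 6, 3, 2]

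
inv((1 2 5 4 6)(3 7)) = (1 6 4 5 2)(3 7)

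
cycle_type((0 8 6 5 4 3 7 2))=8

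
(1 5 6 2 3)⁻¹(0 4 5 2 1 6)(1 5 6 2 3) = (0 4 6 3 5 2)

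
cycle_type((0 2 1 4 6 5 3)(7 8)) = 2.7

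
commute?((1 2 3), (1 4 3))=no:(1 2 3)*(1 4 3)=(1 2)(3 4), (1 4 3)*(1 2 3)=(1 4)(2 3)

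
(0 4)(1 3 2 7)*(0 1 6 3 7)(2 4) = (0 2)(1 7 6 3 4)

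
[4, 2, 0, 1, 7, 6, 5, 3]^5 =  [2, 3, 1, 7, 0, 6, 5, 4]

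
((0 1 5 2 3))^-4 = (0 1 5 2 3)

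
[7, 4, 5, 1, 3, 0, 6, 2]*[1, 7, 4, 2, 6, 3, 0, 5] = [5, 6, 3, 7, 2, 1, 0, 4]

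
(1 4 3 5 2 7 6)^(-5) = (1 3 2 6 4 5 7)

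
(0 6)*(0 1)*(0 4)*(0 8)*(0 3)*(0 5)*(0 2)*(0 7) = (0 6 1 4 8 3 5 2 7)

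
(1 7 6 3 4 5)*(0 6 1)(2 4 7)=(0 6 3 7 1 2 4 5)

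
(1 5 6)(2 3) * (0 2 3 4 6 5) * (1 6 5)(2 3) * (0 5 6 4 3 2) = (0 2 3)(1 5)(4 6)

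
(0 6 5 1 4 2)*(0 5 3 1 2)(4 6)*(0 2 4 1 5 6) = (0 1)(2 6 3 5 4)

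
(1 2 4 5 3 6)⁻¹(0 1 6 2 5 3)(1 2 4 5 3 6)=(0 2 1 4 3 6)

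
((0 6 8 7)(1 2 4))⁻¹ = (0 7 8 6)(1 4 2)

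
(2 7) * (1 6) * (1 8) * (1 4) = (1 6 8 4)(2 7)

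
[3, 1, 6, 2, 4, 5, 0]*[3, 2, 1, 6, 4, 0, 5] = [6, 2, 5, 1, 4, 0, 3]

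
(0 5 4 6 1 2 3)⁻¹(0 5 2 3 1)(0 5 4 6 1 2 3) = (0 2 5 4 3)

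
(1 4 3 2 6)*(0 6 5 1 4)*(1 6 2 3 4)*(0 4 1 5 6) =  (0 2 6 5)(1 4)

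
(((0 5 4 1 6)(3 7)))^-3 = (0 4 6 5 1)(3 7)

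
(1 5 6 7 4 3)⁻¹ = (1 3 4 7 6 5)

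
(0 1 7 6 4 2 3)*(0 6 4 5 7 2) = (0 1 2 3 6 5 7 4) 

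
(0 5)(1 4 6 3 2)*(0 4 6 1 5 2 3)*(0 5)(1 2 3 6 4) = (0 3 6 5 1 4 2)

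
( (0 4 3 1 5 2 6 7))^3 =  (0 1 6 4 5 7 3 2)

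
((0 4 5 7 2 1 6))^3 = (0 7 6 5 1 4 2)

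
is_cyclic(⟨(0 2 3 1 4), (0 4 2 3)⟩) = no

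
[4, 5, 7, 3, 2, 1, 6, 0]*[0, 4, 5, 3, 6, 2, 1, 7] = [6, 2, 7, 3, 5, 4, 1, 0]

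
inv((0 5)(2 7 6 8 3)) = (0 5)(2 3 8 6 7)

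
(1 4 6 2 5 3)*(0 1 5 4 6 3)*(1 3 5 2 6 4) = (0 3 2 1 4 5)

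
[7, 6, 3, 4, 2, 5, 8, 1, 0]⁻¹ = [8, 7, 4, 2, 3, 5, 1, 0, 6]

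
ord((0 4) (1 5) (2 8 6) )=6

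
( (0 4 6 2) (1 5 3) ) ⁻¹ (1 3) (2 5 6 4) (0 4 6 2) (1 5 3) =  (0 3 2 6) (1 5) 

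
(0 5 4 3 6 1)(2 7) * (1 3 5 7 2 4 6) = (0 7 4 5 6 3 1)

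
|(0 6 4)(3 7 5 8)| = 12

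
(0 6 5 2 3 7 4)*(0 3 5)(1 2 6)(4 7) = (0 1 2 5 6)(3 4)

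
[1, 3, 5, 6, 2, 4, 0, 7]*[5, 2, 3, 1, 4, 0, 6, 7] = [2, 1, 0, 6, 3, 4, 5, 7]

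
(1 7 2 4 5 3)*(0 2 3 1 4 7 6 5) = (0 2 7 3 4)(1 6 5)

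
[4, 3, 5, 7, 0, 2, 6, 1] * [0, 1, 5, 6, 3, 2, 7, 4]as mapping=[0→3, 1→6, 2→2, 3→4, 4→0, 5→5, 6→7, 7→1]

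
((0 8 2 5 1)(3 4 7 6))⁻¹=(0 1 5 2 8)(3 6 7 4)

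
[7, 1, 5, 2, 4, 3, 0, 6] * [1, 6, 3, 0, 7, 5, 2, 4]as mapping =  [0→4, 1→6, 2→5, 3→3, 4→7, 5→0, 6→1, 7→2]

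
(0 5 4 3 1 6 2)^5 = (0 6 3 5 2 1 4)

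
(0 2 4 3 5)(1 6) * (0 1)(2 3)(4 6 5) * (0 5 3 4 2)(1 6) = (0 4)(1 3 2)(5 6)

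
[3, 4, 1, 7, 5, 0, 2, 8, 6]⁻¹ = [5, 2, 6, 0, 1, 4, 8, 3, 7]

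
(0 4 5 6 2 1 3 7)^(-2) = (0 3 2 5)(1 6 4 7)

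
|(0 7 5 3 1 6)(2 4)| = 6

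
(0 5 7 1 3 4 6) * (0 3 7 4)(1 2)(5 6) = (0 6 3)(1 7 2)(4 5)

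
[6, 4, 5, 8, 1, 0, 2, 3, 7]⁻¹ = [5, 4, 6, 7, 1, 2, 0, 8, 3]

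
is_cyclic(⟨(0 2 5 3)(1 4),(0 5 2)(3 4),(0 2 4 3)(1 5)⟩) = no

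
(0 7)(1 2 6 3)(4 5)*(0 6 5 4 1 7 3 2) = (0 3 7 6 2 5 1)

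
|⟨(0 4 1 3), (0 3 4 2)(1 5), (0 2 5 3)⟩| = 720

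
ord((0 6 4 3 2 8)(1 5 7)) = 6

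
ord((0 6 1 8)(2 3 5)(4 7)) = 12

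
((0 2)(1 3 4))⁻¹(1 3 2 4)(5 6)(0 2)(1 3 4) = (0 1 3 4)(5 6)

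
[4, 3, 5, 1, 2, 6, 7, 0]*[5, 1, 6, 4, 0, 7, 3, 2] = [0, 4, 7, 1, 6, 3, 2, 5]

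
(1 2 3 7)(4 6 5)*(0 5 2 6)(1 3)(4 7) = (0 5 7 3 4)(1 6 2)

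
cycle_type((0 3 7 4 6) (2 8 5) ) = 3.5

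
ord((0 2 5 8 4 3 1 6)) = 8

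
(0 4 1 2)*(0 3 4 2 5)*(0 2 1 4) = (0 1 5 2 3)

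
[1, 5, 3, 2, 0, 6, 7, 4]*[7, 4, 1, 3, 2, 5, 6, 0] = [4, 5, 3, 1, 7, 6, 0, 2]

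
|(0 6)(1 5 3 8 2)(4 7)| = 10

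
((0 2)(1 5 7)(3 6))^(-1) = (0 2)(1 7 5)(3 6)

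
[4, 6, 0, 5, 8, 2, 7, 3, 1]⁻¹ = [2, 8, 5, 7, 0, 3, 1, 6, 4]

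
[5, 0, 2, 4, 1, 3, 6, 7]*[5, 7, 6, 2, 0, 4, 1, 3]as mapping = [0→4, 1→5, 2→6, 3→0, 4→7, 5→2, 6→1, 7→3]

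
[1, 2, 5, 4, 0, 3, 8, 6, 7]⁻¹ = [4, 0, 1, 5, 3, 2, 7, 8, 6]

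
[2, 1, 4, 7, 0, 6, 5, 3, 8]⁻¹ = [4, 1, 0, 7, 2, 6, 5, 3, 8]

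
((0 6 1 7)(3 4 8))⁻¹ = (0 7 1 6)(3 8 4)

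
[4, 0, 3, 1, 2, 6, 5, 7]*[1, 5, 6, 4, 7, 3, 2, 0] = [7, 1, 4, 5, 6, 2, 3, 0]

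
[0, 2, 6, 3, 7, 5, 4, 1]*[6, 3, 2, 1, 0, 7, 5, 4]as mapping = [0→6, 1→2, 2→5, 3→1, 4→4, 5→7, 6→0, 7→3]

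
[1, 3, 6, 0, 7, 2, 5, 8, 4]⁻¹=[3, 0, 5, 1, 8, 6, 2, 4, 7]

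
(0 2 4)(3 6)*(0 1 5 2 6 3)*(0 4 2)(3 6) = (0 3 6 4 1 5)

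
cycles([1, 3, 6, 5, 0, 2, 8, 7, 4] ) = (0 1 3 5 2 6 8 4)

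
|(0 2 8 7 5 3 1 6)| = 8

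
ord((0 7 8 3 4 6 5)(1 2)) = 14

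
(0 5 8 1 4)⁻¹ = (0 4 1 8 5)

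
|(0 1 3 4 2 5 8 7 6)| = 9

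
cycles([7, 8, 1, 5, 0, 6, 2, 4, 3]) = (0 7 4)(1 8 3 5 6 2)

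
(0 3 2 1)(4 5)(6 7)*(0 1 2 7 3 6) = (0 6 3 7)(4 5)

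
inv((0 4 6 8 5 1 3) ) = (0 3 1 5 8 6 4) 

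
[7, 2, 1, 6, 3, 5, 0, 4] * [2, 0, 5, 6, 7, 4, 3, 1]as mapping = [0→1, 1→5, 2→0, 3→3, 4→6, 5→4, 6→2, 7→7]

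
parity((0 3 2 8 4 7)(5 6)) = even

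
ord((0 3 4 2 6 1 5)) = 7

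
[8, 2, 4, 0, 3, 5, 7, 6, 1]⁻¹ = [3, 8, 1, 4, 2, 5, 7, 6, 0]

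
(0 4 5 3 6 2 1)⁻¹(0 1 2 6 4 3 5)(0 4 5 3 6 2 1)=(0 1 2 5 6 3 4)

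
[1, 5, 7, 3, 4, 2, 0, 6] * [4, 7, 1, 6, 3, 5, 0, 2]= [7, 5, 2, 6, 3, 1, 4, 0]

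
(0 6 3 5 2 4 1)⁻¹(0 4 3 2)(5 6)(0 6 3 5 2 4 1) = (1 5 4 6)(2 3)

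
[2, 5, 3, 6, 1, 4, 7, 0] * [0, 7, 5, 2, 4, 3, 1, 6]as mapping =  [0→5, 1→3, 2→2, 3→1, 4→7, 5→4, 6→6, 7→0]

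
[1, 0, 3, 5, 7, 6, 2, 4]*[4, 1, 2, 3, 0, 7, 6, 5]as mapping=[0→1, 1→4, 2→3, 3→7, 4→5, 5→6, 6→2, 7→0]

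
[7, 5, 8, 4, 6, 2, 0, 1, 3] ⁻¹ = [6, 7, 5, 8, 3, 1, 4, 0, 2] 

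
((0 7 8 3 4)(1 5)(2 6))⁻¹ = (0 4 3 8 7)(1 5)(2 6)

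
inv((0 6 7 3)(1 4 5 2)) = (0 3 7 6)(1 2 5 4)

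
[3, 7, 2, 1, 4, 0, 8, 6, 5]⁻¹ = [5, 3, 2, 0, 4, 8, 7, 1, 6]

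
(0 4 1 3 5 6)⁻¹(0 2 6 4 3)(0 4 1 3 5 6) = (0 1 5 4 2)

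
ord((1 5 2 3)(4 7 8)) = 12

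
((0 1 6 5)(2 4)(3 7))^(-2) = (0 6)(1 5)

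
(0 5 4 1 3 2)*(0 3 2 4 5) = (1 2 3 4)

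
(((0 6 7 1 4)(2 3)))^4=(0 4 1 7 6)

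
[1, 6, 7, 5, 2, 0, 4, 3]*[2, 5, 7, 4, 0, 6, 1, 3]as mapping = [0→5, 1→1, 2→3, 3→6, 4→7, 5→2, 6→0, 7→4]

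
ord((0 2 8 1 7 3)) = 6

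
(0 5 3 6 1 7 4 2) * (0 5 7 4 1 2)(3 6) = (0 7 1 4)(2 5 6)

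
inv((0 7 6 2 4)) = (0 4 2 6 7)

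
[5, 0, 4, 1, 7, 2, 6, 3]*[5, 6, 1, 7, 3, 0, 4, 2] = [0, 5, 3, 6, 2, 1, 4, 7]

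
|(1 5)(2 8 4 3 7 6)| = 6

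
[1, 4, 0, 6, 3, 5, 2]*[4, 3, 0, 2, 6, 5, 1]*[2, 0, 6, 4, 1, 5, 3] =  [4, 3, 1, 0, 6, 5, 2]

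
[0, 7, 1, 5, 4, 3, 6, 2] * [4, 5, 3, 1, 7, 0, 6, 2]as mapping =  [0→4, 1→2, 2→5, 3→0, 4→7, 5→1, 6→6, 7→3]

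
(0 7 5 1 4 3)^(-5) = (0 7 5 1 4 3)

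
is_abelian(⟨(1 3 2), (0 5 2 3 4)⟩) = no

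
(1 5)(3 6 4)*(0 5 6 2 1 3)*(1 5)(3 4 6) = (0 1 3 2 5 4)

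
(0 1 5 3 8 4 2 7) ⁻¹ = (0 7 2 4 8 3 5 1) 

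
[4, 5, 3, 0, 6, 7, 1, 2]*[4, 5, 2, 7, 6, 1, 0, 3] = [6, 1, 7, 4, 0, 3, 5, 2]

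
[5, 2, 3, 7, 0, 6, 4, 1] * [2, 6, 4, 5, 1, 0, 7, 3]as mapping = [0→0, 1→4, 2→5, 3→3, 4→2, 5→7, 6→1, 7→6]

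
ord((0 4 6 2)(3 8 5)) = 12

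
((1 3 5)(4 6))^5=(1 5 3)(4 6)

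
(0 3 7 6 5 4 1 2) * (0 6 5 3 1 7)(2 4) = (0 1 4 7 5 2 6 3)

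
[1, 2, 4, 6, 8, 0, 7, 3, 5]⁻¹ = [5, 0, 1, 7, 2, 8, 3, 6, 4]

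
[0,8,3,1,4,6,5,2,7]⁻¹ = [0,3,7,2,4,6,5,8,1]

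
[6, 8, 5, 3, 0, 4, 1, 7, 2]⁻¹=[4, 6, 8, 3, 5, 2, 0, 7, 1]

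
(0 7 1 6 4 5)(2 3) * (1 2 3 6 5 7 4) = (0 4 7 2 6 1 5)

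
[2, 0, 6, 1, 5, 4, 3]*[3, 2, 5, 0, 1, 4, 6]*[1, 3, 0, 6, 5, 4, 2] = [4, 6, 2, 0, 5, 3, 1]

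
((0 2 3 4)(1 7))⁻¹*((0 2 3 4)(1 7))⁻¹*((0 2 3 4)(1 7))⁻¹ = (0 2 3 4)(1 7)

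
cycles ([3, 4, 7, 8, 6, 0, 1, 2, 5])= (0 3 8 5)(1 4 6)(2 7)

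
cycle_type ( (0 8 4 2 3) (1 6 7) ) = 3.5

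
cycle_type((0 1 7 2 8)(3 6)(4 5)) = 2^2.5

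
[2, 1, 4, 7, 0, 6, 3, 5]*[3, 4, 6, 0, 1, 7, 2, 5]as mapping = [0→6, 1→4, 2→1, 3→5, 4→3, 5→2, 6→0, 7→7]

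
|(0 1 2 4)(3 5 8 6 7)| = 20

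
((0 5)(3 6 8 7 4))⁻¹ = (0 5)(3 4 7 8 6)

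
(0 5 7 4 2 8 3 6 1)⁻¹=(0 1 6 3 8 2 4 7 5)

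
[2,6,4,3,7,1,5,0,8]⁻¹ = [7,5,0,3,2,6,1,4,8]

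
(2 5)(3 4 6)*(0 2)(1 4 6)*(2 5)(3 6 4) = (0 5)(1 3 4)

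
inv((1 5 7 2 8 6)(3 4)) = (1 6 8 2 7 5)(3 4)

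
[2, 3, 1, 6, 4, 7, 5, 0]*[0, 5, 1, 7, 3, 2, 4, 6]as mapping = [0→1, 1→7, 2→5, 3→4, 4→3, 5→6, 6→2, 7→0]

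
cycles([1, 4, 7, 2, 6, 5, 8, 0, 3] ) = (0 1 4 6 8 3 2 7)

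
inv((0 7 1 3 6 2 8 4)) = (0 4 8 2 6 3 1 7)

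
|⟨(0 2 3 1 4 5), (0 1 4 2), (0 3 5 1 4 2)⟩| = 720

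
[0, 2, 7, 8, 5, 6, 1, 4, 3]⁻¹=[0, 6, 1, 8, 7, 4, 5, 2, 3]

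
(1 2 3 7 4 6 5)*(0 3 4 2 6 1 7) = (0 3)(1 6 5 7 2 4)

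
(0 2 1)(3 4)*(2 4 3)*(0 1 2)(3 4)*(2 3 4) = (0 4)(2 3)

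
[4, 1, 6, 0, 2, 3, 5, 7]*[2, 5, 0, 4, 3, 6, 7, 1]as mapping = [0→3, 1→5, 2→7, 3→2, 4→0, 5→4, 6→6, 7→1]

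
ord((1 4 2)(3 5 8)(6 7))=6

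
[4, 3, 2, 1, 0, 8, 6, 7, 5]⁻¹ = [4, 3, 2, 1, 0, 8, 6, 7, 5]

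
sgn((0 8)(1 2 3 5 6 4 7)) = -1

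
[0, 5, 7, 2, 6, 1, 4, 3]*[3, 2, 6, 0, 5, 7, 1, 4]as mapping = [0→3, 1→7, 2→4, 3→6, 4→1, 5→2, 6→5, 7→0]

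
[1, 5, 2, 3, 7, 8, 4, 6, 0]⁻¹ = [8, 0, 2, 3, 6, 1, 7, 4, 5]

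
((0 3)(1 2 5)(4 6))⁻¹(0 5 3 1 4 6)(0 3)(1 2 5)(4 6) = (0 2 6 4 3 1)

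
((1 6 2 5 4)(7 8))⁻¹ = (1 4 5 2 6)(7 8)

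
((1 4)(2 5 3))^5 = (1 4)(2 3 5)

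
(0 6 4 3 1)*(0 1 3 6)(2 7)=(2 7)(4 6)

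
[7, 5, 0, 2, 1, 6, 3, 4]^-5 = [1, 3, 4, 7, 6, 2, 0, 5]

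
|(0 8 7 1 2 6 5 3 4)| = 9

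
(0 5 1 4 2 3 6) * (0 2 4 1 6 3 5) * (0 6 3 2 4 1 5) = (0 6 4 1 5 3 2)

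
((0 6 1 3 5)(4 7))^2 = (0 1 5 6 3)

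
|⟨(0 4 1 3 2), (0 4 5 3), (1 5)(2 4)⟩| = 720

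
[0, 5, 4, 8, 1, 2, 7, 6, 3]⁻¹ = [0, 4, 5, 8, 2, 1, 7, 6, 3]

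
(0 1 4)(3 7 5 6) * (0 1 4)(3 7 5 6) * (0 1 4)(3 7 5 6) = (3 6 5 7)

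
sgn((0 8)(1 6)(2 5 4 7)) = -1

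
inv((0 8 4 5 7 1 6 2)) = (0 2 6 1 7 5 4 8)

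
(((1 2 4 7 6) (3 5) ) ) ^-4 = (1 2 4 7 6) 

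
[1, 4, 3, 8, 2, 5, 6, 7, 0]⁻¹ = [8, 0, 4, 2, 1, 5, 6, 7, 3]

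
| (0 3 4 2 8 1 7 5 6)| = 9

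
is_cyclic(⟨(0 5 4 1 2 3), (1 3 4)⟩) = no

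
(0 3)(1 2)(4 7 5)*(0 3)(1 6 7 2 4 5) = (1 4 2 6 7)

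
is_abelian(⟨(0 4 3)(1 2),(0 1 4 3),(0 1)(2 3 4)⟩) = no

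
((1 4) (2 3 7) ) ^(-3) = (1 4) 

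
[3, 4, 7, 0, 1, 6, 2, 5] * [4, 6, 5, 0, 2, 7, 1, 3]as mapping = [0→0, 1→2, 2→3, 3→4, 4→6, 5→1, 6→5, 7→7]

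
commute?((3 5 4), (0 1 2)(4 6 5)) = no:(3 5 4)*(0 1 2)(4 6 5) = (0 1 2)(3 4)(5 6), (0 1 2)(4 6 5)*(3 5 4) = (0 1 2)(3 5)(4 6)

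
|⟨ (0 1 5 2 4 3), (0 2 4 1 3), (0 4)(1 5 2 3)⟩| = 720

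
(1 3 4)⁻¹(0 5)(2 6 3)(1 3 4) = (0 5)(2 6 4)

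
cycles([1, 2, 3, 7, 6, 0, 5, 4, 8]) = (0 1 2 3 7 4 6 5)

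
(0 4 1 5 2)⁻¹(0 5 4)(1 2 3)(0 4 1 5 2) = (0 3 5)(1 4 2)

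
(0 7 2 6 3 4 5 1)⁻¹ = (0 1 5 4 3 6 2 7)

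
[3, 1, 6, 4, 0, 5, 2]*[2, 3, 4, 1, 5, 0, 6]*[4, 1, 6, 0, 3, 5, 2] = [1, 0, 2, 5, 6, 4, 3]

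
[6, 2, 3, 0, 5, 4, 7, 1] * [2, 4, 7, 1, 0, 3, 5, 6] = [5, 7, 1, 2, 3, 0, 6, 4]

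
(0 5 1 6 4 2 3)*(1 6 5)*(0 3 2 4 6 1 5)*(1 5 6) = (0 6 1)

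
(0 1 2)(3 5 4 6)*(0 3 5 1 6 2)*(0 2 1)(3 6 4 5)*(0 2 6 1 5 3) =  (0 4 5 3 2 1 6)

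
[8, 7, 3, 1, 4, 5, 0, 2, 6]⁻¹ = [6, 3, 7, 2, 4, 5, 8, 1, 0]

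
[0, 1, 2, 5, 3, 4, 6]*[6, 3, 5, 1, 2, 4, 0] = [6, 3, 5, 4, 1, 2, 0]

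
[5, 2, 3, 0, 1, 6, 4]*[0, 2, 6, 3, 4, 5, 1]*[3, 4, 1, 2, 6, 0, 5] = [0, 5, 2, 3, 1, 4, 6]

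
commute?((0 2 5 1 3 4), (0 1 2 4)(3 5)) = no:(0 2 5 1 3 4) * (0 1 2 4)(3 5) = (0 4 1 5 2 3), (0 1 2 4)(3 5) * (0 2 5 1 3 4) = (0 3 1 5 4 2)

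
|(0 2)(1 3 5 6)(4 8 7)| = 12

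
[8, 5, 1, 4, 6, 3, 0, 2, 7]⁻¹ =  [6, 2, 7, 5, 3, 1, 4, 8, 0]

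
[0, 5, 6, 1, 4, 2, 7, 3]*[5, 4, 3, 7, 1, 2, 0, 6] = [5, 2, 0, 4, 1, 3, 6, 7]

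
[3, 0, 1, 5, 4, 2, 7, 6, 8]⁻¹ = [1, 2, 5, 0, 4, 3, 7, 6, 8]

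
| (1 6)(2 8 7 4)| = 4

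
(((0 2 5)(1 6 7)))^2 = (0 5 2)(1 7 6)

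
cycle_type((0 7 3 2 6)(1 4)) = 2.5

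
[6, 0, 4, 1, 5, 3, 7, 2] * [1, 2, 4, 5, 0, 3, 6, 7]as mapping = [0→6, 1→1, 2→0, 3→2, 4→3, 5→5, 6→7, 7→4]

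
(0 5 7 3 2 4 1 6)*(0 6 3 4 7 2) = (0 5 2 7 4 1 3)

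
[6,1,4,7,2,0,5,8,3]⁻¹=[5,1,4,8,2,6,0,3,7]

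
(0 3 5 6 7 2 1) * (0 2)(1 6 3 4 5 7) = (0 4 5 3 7)(1 2 6)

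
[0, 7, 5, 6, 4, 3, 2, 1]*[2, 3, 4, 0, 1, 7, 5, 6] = [2, 6, 7, 5, 1, 0, 4, 3]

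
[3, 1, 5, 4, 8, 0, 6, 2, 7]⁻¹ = [5, 1, 7, 0, 3, 2, 6, 8, 4]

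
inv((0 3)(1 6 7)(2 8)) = (0 3)(1 7 6)(2 8)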